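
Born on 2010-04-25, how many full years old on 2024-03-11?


Birth: 2010-04-25
Reference: 2024-03-11
Year difference: 2024 - 2010 = 14
Birthday not yet reached in 2024, subtract 1

13 years old


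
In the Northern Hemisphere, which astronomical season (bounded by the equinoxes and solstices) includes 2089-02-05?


Date: February 5
Astronomical Winter (approx.; exact equinox/solstice day varies by year): December 21 to March 19
February 5 falls within the Winter window

Winter


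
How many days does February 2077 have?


February 2077 (leap year: no)

28 days


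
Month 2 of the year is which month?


Month 2 of 12

February


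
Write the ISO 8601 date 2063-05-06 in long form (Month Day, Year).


ISO 2063-05-06 parses as year=2063, month=05, day=06
Month 5 -> May

May 6, 2063


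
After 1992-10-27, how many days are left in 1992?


Day of year: 301 of 366
Remaining = 366 - 301

65 days


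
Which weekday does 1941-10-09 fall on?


Date: October 9, 1941
Anchor: Jan 1, 1941. With p = 1941 - 1 = 1940: (p + p//4 - p//100 + p//400) mod 7 = (1940 + 485 - 19 + 4) mod 7 = 2410 mod 7 = 2 -> Wednesday (Mon=0 ... Sun=6)
Days before October (Jan-Sep): 273; offset = 273 + 9 - 1 = 281
Weekday index = (2 + 281) mod 7 = 3

Day of the week: Thursday


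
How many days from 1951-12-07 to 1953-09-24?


From 1951-12-07 to 1953-09-24
1951-12-07: days before December = 31 + 28 + 31 + 30 + 31 + 30 + 31 + 31 + 30 + 31 + 30 = 334 (1951 is not a leap year); day of year = 334 + 7 = 341
1953-09-24: days before September = 31 + 28 + 31 + 30 + 31 + 30 + 31 + 31 = 243 (1953 is not a leap year); day of year = 243 + 24 = 267
Rest of 1951: 365 - 341 = 24
Full years 1952 (366): 366
Total = 24 + 366 + 267 = 657

657 days


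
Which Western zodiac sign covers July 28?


Date: July 28
Conventional tropical zodiac dates: Leo from July 23 onward; Virgo starts August 23
July 28 falls within the Leo range

Leo


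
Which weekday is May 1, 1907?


Target: May 1, 1907
Anchor: Jan 1, 1907. With p = 1907 - 1 = 1906: (p + p//4 - p//100 + p//400) mod 7 = (1906 + 476 - 19 + 4) mod 7 = 2367 mod 7 = 1 -> Tuesday (Mon=0 ... Sun=6)
Days before May (Jan-Apr): 120 days
Weekday index = (1 + 120) mod 7 = 2

Wednesday


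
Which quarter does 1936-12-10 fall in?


Month: December (month 12)
Q1: Jan-Mar, Q2: Apr-Jun, Q3: Jul-Sep, Q4: Oct-Dec

Q4


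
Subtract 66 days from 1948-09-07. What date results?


Start: 1948-09-07, subtract 66 days
Back 7 days from September 7 reaches August 31, 1948 -> 59 left
August 1948 has 31 days -> back to July 31, 1948 -> 28 left
July 1948: 31 - 28 = 3 -> lands on July 3

Result: 1948-07-03


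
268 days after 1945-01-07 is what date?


Start: 1945-01-07, add 268 days
January 1945 has 31 days: 31 - 7 = 24 days to January 31 -> 244 left
February 1945 has 28 days -> 216 left
March 1945 has 31 days -> 185 left
April 1945 has 30 days -> 155 left
May 1945 has 31 days -> 124 left
June 1945 has 30 days -> 94 left
July 1945 has 31 days -> 63 left
August 1945 has 31 days -> 32 left
September 1945 has 30 days -> 2 left
October 1945: 2 <= 31 -> lands on October 2

Result: 1945-10-02


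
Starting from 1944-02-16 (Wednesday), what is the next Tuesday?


Current: Wednesday
Target: Tuesday
Days ahead: 6

Next Tuesday: 1944-02-22


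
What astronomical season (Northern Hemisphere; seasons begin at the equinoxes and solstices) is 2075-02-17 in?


Date: February 17
Astronomical Winter (approx.; exact equinox/solstice day varies by year): December 21 to March 19
February 17 falls within the Winter window

Winter


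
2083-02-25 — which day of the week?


Date: February 25, 2083
Anchor: Jan 1, 2083. With p = 2083 - 1 = 2082: (p + p//4 - p//100 + p//400) mod 7 = (2082 + 520 - 20 + 5) mod 7 = 2587 mod 7 = 4 -> Friday (Mon=0 ... Sun=6)
Days before February (Jan): 31; offset = 31 + 25 - 1 = 55
Weekday index = (4 + 55) mod 7 = 3

Day of the week: Thursday


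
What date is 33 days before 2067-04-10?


Start: 2067-04-10, subtract 33 days
Back 10 days from April 10 reaches March 31, 2067 -> 23 left
March 2067: 31 - 23 = 8 -> lands on March 8

Result: 2067-03-08


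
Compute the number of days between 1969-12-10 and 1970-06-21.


From 1969-12-10 to 1970-06-21
1969-12-10: days before December = 31 + 28 + 31 + 30 + 31 + 30 + 31 + 31 + 30 + 31 + 30 = 334 (1969 is not a leap year); day of year = 334 + 10 = 344
1970-06-21: days before June = 31 + 28 + 31 + 30 + 31 = 151 (1970 is not a leap year); day of year = 151 + 21 = 172
Rest of 1969: 365 - 344 = 21
Total = 21 + 172 = 193

193 days


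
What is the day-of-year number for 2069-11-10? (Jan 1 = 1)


Date: November 10, 2069
Days in months 1 through 10: 304
Plus 10 days in November

Day of year: 314


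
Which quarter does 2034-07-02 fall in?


Month: July (month 7)
Q1: Jan-Mar, Q2: Apr-Jun, Q3: Jul-Sep, Q4: Oct-Dec

Q3


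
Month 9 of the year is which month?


Month 9 of 12

September


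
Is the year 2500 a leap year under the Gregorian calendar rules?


Gregorian leap year rule: divisible by 4, but not by 100, unless also by 400.
2500 is divisible by 100 but not 400 -> not a leap year

No


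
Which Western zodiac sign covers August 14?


Date: August 14
Conventional tropical zodiac dates: Leo from July 23 onward; Virgo starts August 23
August 14 falls within the Leo range

Leo


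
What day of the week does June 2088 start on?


Target: June 1, 2088
Anchor: Jan 1, 2088. With p = 2088 - 1 = 2087: (p + p//4 - p//100 + p//400) mod 7 = (2087 + 521 - 20 + 5) mod 7 = 2593 mod 7 = 3 -> Thursday (Mon=0 ... Sun=6)
Days before June (Jan-May): 152 days
Weekday index = (3 + 152) mod 7 = 1

Tuesday


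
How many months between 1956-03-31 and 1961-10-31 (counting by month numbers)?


From March 1956 to October 1961
5 years * 12 = 60 months, plus 7 months = 67

67 months


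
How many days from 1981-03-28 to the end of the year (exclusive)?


Day of year: 87 of 365
Remaining = 365 - 87

278 days


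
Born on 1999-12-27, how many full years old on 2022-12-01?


Birth: 1999-12-27
Reference: 2022-12-01
Year difference: 2022 - 1999 = 23
Birthday not yet reached in 2022, subtract 1

22 years old


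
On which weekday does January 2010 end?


January 2010 has 31 days
Anchor: Jan 1, 2010. With p = 2010 - 1 = 2009: (p + p//4 - p//100 + p//400) mod 7 = (2009 + 502 - 20 + 5) mod 7 = 2496 mod 7 = 4 -> Friday (Mon=0 ... Sun=6)
January 1 is the anchor itself -> Friday
Last day offset: 31 - 1 = 30 days
Weekday index = (4 + 30) mod 7 = 6

Sunday, January 31


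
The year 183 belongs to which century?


Century = (year - 1) // 100 + 1
= (183 - 1) // 100 + 1
= 182 // 100 + 1
= 1 + 1

2nd century


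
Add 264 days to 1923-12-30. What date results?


Start: 1923-12-30, add 264 days
December 1923 has 31 days: 31 - 30 = 1 day to December 31 -> 263 left
January 1924 has 31 days -> 232 left
February 1924 has 29 days -> 203 left
March 1924 has 31 days -> 172 left
April 1924 has 30 days -> 142 left
May 1924 has 31 days -> 111 left
June 1924 has 30 days -> 81 left
July 1924 has 31 days -> 50 left
August 1924 has 31 days -> 19 left
September 1924: 19 <= 30 -> lands on September 19

Result: 1924-09-19


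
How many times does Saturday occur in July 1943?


July 1943 has 31 days
Anchor: Jan 1, 1943. With p = 1943 - 1 = 1942: (p + p//4 - p//100 + p//400) mod 7 = (1942 + 485 - 19 + 4) mod 7 = 2412 mod 7 = 4 -> Friday (Mon=0 ... Sun=6)
Days before July (Jan-Jun): 181; July 1 index = (4 + 181) mod 7 = 3 -> Thursday
First Saturday is July 3
Saturdays: 3, 10, 17, 24, 31

5 Saturdays


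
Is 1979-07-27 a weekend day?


Anchor: Jan 1, 1979. With p = 1979 - 1 = 1978: (p + p//4 - p//100 + p//400) mod 7 = (1978 + 494 - 19 + 4) mod 7 = 2457 mod 7 = 0 -> Monday (Mon=0 ... Sun=6)
Day of year: 208; offset = 207
Weekday index = (0 + 207) mod 7 = 4 -> Friday
Weekend days: Saturday, Sunday

No


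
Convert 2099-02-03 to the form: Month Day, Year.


ISO 2099-02-03 parses as year=2099, month=02, day=03
Month 2 -> February

February 3, 2099


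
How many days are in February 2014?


February 2014 (leap year: no)

28 days


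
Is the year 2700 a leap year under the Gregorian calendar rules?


Gregorian leap year rule: divisible by 4, but not by 100, unless also by 400.
2700 is divisible by 100 but not 400 -> not a leap year

No


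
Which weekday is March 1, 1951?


Target: March 1, 1951
Anchor: Jan 1, 1951. With p = 1951 - 1 = 1950: (p + p//4 - p//100 + p//400) mod 7 = (1950 + 487 - 19 + 4) mod 7 = 2422 mod 7 = 0 -> Monday (Mon=0 ... Sun=6)
Days before March (Jan-Feb): 59 days
Weekday index = (0 + 59) mod 7 = 3

Thursday


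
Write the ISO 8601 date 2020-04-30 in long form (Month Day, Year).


ISO 2020-04-30 parses as year=2020, month=04, day=30
Month 4 -> April

April 30, 2020


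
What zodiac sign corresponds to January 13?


Date: January 13
Conventional tropical zodiac dates: Capricorn from December 22 onward; Aquarius starts January 20
January 13 falls within the Capricorn range

Capricorn


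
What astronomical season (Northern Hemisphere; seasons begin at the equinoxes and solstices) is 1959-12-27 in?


Date: December 27
Astronomical Winter (approx.; exact equinox/solstice day varies by year): December 21 to March 19
December 27 falls within the Winter window

Winter


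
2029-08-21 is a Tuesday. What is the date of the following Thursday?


Current: Tuesday
Target: Thursday
Days ahead: 2

Next Thursday: 2029-08-23


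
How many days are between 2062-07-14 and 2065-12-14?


From 2062-07-14 to 2065-12-14
2062-07-14: days before July = 31 + 28 + 31 + 30 + 31 + 30 = 181 (2062 is not a leap year); day of year = 181 + 14 = 195
2065-12-14: days before December = 31 + 28 + 31 + 30 + 31 + 30 + 31 + 31 + 30 + 31 + 30 = 334 (2065 is not a leap year); day of year = 334 + 14 = 348
Rest of 2062: 365 - 195 = 170
Full years 2063 (365), 2064 (366): 731
Total = 170 + 731 + 348 = 1249

1249 days


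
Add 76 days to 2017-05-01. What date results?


Start: 2017-05-01, add 76 days
May 2017 has 31 days: 31 - 1 = 30 days to May 31 -> 46 left
June 2017 has 30 days -> 16 left
July 2017: 16 <= 31 -> lands on July 16

Result: 2017-07-16


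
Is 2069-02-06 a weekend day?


Anchor: Jan 1, 2069. With p = 2069 - 1 = 2068: (p + p//4 - p//100 + p//400) mod 7 = (2068 + 517 - 20 + 5) mod 7 = 2570 mod 7 = 1 -> Tuesday (Mon=0 ... Sun=6)
Day of year: 37; offset = 36
Weekday index = (1 + 36) mod 7 = 2 -> Wednesday
Weekend days: Saturday, Sunday

No


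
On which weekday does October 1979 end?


October 1979 has 31 days
Anchor: Jan 1, 1979. With p = 1979 - 1 = 1978: (p + p//4 - p//100 + p//400) mod 7 = (1978 + 494 - 19 + 4) mod 7 = 2457 mod 7 = 0 -> Monday (Mon=0 ... Sun=6)
Days before October (Jan-Sep): 273; October 1 index = (0 + 273) mod 7 = 0 -> Monday
Last day offset: 31 - 1 = 30 days
Weekday index = (0 + 30) mod 7 = 2

Wednesday, October 31


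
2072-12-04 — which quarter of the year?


Month: December (month 12)
Q1: Jan-Mar, Q2: Apr-Jun, Q3: Jul-Sep, Q4: Oct-Dec

Q4


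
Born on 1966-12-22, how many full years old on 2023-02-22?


Birth: 1966-12-22
Reference: 2023-02-22
Year difference: 2023 - 1966 = 57
Birthday not yet reached in 2023, subtract 1

56 years old


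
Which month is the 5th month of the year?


Month 5 of 12

May


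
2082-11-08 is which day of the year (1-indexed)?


Date: November 8, 2082
Days in months 1 through 10: 304
Plus 8 days in November

Day of year: 312


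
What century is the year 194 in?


Century = (year - 1) // 100 + 1
= (194 - 1) // 100 + 1
= 193 // 100 + 1
= 1 + 1

2nd century


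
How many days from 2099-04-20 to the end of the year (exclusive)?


Day of year: 110 of 365
Remaining = 365 - 110

255 days


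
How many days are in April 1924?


April 1924

30 days


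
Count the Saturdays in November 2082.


November 2082 has 30 days
Anchor: Jan 1, 2082. With p = 2082 - 1 = 2081: (p + p//4 - p//100 + p//400) mod 7 = (2081 + 520 - 20 + 5) mod 7 = 2586 mod 7 = 3 -> Thursday (Mon=0 ... Sun=6)
Days before November (Jan-Oct): 304; November 1 index = (3 + 304) mod 7 = 6 -> Sunday
First Saturday is November 7
Saturdays: 7, 14, 21, 28

4 Saturdays


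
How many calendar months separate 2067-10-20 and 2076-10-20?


From October 2067 to October 2076
9 years * 12 = 108 months = 108

108 months


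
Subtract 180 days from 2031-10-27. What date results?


Start: 2031-10-27, subtract 180 days
Back 27 days from October 27 reaches September 30, 2031 -> 153 left
September 2031 has 30 days -> back to August 31, 2031 -> 123 left
August 2031 has 31 days -> back to July 31, 2031 -> 92 left
July 2031 has 31 days -> back to June 30, 2031 -> 61 left
June 2031 has 30 days -> back to May 31, 2031 -> 31 left
May 2031 has 31 days -> back to April 30, 2031 -> 0 left
April 2031: 30 - 0 = 30 -> lands on April 30

Result: 2031-04-30


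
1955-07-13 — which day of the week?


Date: July 13, 1955
Anchor: Jan 1, 1955. With p = 1955 - 1 = 1954: (p + p//4 - p//100 + p//400) mod 7 = (1954 + 488 - 19 + 4) mod 7 = 2427 mod 7 = 5 -> Saturday (Mon=0 ... Sun=6)
Days before July (Jan-Jun): 181; offset = 181 + 13 - 1 = 193
Weekday index = (5 + 193) mod 7 = 2

Day of the week: Wednesday


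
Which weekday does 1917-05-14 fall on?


Date: May 14, 1917
Anchor: Jan 1, 1917. With p = 1917 - 1 = 1916: (p + p//4 - p//100 + p//400) mod 7 = (1916 + 479 - 19 + 4) mod 7 = 2380 mod 7 = 0 -> Monday (Mon=0 ... Sun=6)
Days before May (Jan-Apr): 120; offset = 120 + 14 - 1 = 133
Weekday index = (0 + 133) mod 7 = 0

Day of the week: Monday


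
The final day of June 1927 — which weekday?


June 1927 has 30 days
Anchor: Jan 1, 1927. With p = 1927 - 1 = 1926: (p + p//4 - p//100 + p//400) mod 7 = (1926 + 481 - 19 + 4) mod 7 = 2392 mod 7 = 5 -> Saturday (Mon=0 ... Sun=6)
Days before June (Jan-May): 151; June 1 index = (5 + 151) mod 7 = 2 -> Wednesday
Last day offset: 30 - 1 = 29 days
Weekday index = (2 + 29) mod 7 = 3

Thursday, June 30


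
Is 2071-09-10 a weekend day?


Anchor: Jan 1, 2071. With p = 2071 - 1 = 2070: (p + p//4 - p//100 + p//400) mod 7 = (2070 + 517 - 20 + 5) mod 7 = 2572 mod 7 = 3 -> Thursday (Mon=0 ... Sun=6)
Day of year: 253; offset = 252
Weekday index = (3 + 252) mod 7 = 3 -> Thursday
Weekend days: Saturday, Sunday

No


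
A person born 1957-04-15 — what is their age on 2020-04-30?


Birth: 1957-04-15
Reference: 2020-04-30
Year difference: 2020 - 1957 = 63

63 years old


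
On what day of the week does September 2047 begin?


Target: September 1, 2047
Anchor: Jan 1, 2047. With p = 2047 - 1 = 2046: (p + p//4 - p//100 + p//400) mod 7 = (2046 + 511 - 20 + 5) mod 7 = 2542 mod 7 = 1 -> Tuesday (Mon=0 ... Sun=6)
Days before September (Jan-Aug): 243 days
Weekday index = (1 + 243) mod 7 = 6

Sunday


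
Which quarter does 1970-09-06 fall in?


Month: September (month 9)
Q1: Jan-Mar, Q2: Apr-Jun, Q3: Jul-Sep, Q4: Oct-Dec

Q3


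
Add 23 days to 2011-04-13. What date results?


Start: 2011-04-13, add 23 days
April 2011 has 30 days: 30 - 13 = 17 days to April 30 -> 6 left
May 2011: 6 <= 31 -> lands on May 6

Result: 2011-05-06


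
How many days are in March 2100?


March 2100

31 days


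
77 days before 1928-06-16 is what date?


Start: 1928-06-16, subtract 77 days
Back 16 days from June 16 reaches May 31, 1928 -> 61 left
May 1928 has 31 days -> back to April 30, 1928 -> 30 left
April 1928 has 30 days -> back to March 31, 1928 -> 0 left
March 1928: 31 - 0 = 31 -> lands on March 31

Result: 1928-03-31


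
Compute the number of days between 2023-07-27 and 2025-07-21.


From 2023-07-27 to 2025-07-21
2023-07-27: days before July = 31 + 28 + 31 + 30 + 31 + 30 = 181 (2023 is not a leap year); day of year = 181 + 27 = 208
2025-07-21: days before July = 31 + 28 + 31 + 30 + 31 + 30 = 181 (2025 is not a leap year); day of year = 181 + 21 = 202
Rest of 2023: 365 - 208 = 157
Full years 2024 (366): 366
Total = 157 + 366 + 202 = 725

725 days


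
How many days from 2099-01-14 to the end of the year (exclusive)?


Day of year: 14 of 365
Remaining = 365 - 14

351 days


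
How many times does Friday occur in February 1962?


February 1962 has 28 days
Anchor: Jan 1, 1962. With p = 1962 - 1 = 1961: (p + p//4 - p//100 + p//400) mod 7 = (1961 + 490 - 19 + 4) mod 7 = 2436 mod 7 = 0 -> Monday (Mon=0 ... Sun=6)
Days before February (Jan): 31; February 1 index = (0 + 31) mod 7 = 3 -> Thursday
First Friday is February 2
Fridays: 2, 9, 16, 23

4 Fridays


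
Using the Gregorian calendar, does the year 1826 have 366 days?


Gregorian leap year rule: divisible by 4, but not by 100, unless also by 400.
1826 is not divisible by 4 -> not a leap year

No


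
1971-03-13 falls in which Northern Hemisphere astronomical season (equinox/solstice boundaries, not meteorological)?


Date: March 13
Astronomical Winter (approx.; exact equinox/solstice day varies by year): December 21 to March 19
March 13 falls within the Winter window

Winter


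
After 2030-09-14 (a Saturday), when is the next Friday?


Current: Saturday
Target: Friday
Days ahead: 6

Next Friday: 2030-09-20


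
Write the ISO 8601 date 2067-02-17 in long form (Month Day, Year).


ISO 2067-02-17 parses as year=2067, month=02, day=17
Month 2 -> February

February 17, 2067


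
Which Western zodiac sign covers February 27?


Date: February 27
Conventional tropical zodiac dates: Pisces from February 19 onward; Aries starts March 21
February 27 falls within the Pisces range

Pisces


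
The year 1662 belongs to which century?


Century = (year - 1) // 100 + 1
= (1662 - 1) // 100 + 1
= 1661 // 100 + 1
= 16 + 1

17th century


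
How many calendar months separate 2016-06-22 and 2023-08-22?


From June 2016 to August 2023
7 years * 12 = 84 months, plus 2 months = 86

86 months


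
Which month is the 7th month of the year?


Month 7 of 12

July


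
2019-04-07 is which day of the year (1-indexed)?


Date: April 7, 2019
Days in months 1 through 3: 90
Plus 7 days in April

Day of year: 97


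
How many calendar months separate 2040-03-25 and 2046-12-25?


From March 2040 to December 2046
6 years * 12 = 72 months, plus 9 months = 81

81 months


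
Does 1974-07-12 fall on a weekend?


Anchor: Jan 1, 1974. With p = 1974 - 1 = 1973: (p + p//4 - p//100 + p//400) mod 7 = (1973 + 493 - 19 + 4) mod 7 = 2451 mod 7 = 1 -> Tuesday (Mon=0 ... Sun=6)
Day of year: 193; offset = 192
Weekday index = (1 + 192) mod 7 = 4 -> Friday
Weekend days: Saturday, Sunday

No


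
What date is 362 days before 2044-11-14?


Start: 2044-11-14, subtract 362 days
Back 14 days from November 14 reaches October 31, 2044 -> 348 left
October 2044 has 31 days -> back to September 30, 2044 -> 317 left
September 2044 has 30 days -> back to August 31, 2044 -> 287 left
August 2044 has 31 days -> back to July 31, 2044 -> 256 left
July 2044 has 31 days -> back to June 30, 2044 -> 225 left
June 2044 has 30 days -> back to May 31, 2044 -> 195 left
May 2044 has 31 days -> back to April 30, 2044 -> 164 left
April 2044 has 30 days -> back to March 31, 2044 -> 134 left
March 2044 has 31 days -> back to February 29, 2044 -> 103 left
February 2044 has 29 days -> back to January 31, 2044 -> 74 left
January 2044 has 31 days -> back to December 31, 2043 -> 43 left
December 2043 has 31 days -> back to November 30, 2043 -> 12 left
November 2043: 30 - 12 = 18 -> lands on November 18

Result: 2043-11-18


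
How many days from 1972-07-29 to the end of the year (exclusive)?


Day of year: 211 of 366
Remaining = 366 - 211

155 days


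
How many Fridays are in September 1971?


September 1971 has 30 days
Anchor: Jan 1, 1971. With p = 1971 - 1 = 1970: (p + p//4 - p//100 + p//400) mod 7 = (1970 + 492 - 19 + 4) mod 7 = 2447 mod 7 = 4 -> Friday (Mon=0 ... Sun=6)
Days before September (Jan-Aug): 243; September 1 index = (4 + 243) mod 7 = 2 -> Wednesday
First Friday is September 3
Fridays: 3, 10, 17, 24

4 Fridays


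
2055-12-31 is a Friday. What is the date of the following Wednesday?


Current: Friday
Target: Wednesday
Days ahead: 5

Next Wednesday: 2056-01-05


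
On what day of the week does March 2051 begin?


Target: March 1, 2051
Anchor: Jan 1, 2051. With p = 2051 - 1 = 2050: (p + p//4 - p//100 + p//400) mod 7 = (2050 + 512 - 20 + 5) mod 7 = 2547 mod 7 = 6 -> Sunday (Mon=0 ... Sun=6)
Days before March (Jan-Feb): 59 days
Weekday index = (6 + 59) mod 7 = 2

Wednesday


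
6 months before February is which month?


February is month 2
2 - 6 = -4; wrap: -4 + 12 = 8

August


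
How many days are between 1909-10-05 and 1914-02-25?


From 1909-10-05 to 1914-02-25
1909-10-05: days before October = 31 + 28 + 31 + 30 + 31 + 30 + 31 + 31 + 30 = 273 (1909 is not a leap year); day of year = 273 + 5 = 278
1914-02-25: days before February = 31; day of year = 31 + 25 = 56
Rest of 1909: 365 - 278 = 87
Full years 1910 (365), 1911 (365), 1912 (366), 1913 (365): 1461
Total = 87 + 1461 + 56 = 1604

1604 days


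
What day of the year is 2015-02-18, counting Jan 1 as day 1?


Date: February 18, 2015
Days in months 1 through 1: 31
Plus 18 days in February

Day of year: 49


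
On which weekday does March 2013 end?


March 2013 has 31 days
Anchor: Jan 1, 2013. With p = 2013 - 1 = 2012: (p + p//4 - p//100 + p//400) mod 7 = (2012 + 503 - 20 + 5) mod 7 = 2500 mod 7 = 1 -> Tuesday (Mon=0 ... Sun=6)
Days before March (Jan-Feb): 59; March 1 index = (1 + 59) mod 7 = 4 -> Friday
Last day offset: 31 - 1 = 30 days
Weekday index = (4 + 30) mod 7 = 6

Sunday, March 31


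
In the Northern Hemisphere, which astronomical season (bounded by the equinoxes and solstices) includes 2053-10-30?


Date: October 30
Astronomical Autumn (approx.; exact equinox/solstice day varies by year): September 22 to December 20
October 30 falls within the Autumn window

Autumn


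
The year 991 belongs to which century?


Century = (year - 1) // 100 + 1
= (991 - 1) // 100 + 1
= 990 // 100 + 1
= 9 + 1

10th century


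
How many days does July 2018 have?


July 2018

31 days


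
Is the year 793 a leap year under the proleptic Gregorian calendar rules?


Gregorian leap year rule: divisible by 4, but not by 100, unless also by 400.
793 is not divisible by 4 -> not a leap year

No


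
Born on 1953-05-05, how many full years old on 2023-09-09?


Birth: 1953-05-05
Reference: 2023-09-09
Year difference: 2023 - 1953 = 70

70 years old


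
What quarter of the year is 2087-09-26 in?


Month: September (month 9)
Q1: Jan-Mar, Q2: Apr-Jun, Q3: Jul-Sep, Q4: Oct-Dec

Q3


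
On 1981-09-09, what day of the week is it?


Date: September 9, 1981
Anchor: Jan 1, 1981. With p = 1981 - 1 = 1980: (p + p//4 - p//100 + p//400) mod 7 = (1980 + 495 - 19 + 4) mod 7 = 2460 mod 7 = 3 -> Thursday (Mon=0 ... Sun=6)
Days before September (Jan-Aug): 243; offset = 243 + 9 - 1 = 251
Weekday index = (3 + 251) mod 7 = 2

Day of the week: Wednesday


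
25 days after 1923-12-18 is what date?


Start: 1923-12-18, add 25 days
December 1923 has 31 days: 31 - 18 = 13 days to December 31 -> 12 left
January 1924: 12 <= 31 -> lands on January 12

Result: 1924-01-12


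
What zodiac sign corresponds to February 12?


Date: February 12
Conventional tropical zodiac dates: Aquarius from January 20 onward; Pisces starts February 19
February 12 falls within the Aquarius range

Aquarius


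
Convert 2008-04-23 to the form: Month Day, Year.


ISO 2008-04-23 parses as year=2008, month=04, day=23
Month 4 -> April

April 23, 2008


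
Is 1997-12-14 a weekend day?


Anchor: Jan 1, 1997. With p = 1997 - 1 = 1996: (p + p//4 - p//100 + p//400) mod 7 = (1996 + 499 - 19 + 4) mod 7 = 2480 mod 7 = 2 -> Wednesday (Mon=0 ... Sun=6)
Day of year: 348; offset = 347
Weekday index = (2 + 347) mod 7 = 6 -> Sunday
Weekend days: Saturday, Sunday

Yes


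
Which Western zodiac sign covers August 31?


Date: August 31
Conventional tropical zodiac dates: Virgo from August 23 onward; Libra starts September 23
August 31 falls within the Virgo range

Virgo


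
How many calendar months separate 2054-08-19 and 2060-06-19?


From August 2054 to June 2060
6 years * 12 = 72 months, minus 2 months = 70

70 months


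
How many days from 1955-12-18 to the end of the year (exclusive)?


Day of year: 352 of 365
Remaining = 365 - 352

13 days


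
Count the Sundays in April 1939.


April 1939 has 30 days
Anchor: Jan 1, 1939. With p = 1939 - 1 = 1938: (p + p//4 - p//100 + p//400) mod 7 = (1938 + 484 - 19 + 4) mod 7 = 2407 mod 7 = 6 -> Sunday (Mon=0 ... Sun=6)
Days before April (Jan-Mar): 90; April 1 index = (6 + 90) mod 7 = 5 -> Saturday
First Sunday is April 2
Sundays: 2, 9, 16, 23, 30

5 Sundays


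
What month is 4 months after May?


May is month 5
5 + 4 = 9

September


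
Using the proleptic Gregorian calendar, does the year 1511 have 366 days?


Gregorian leap year rule: divisible by 4, but not by 100, unless also by 400.
1511 is not divisible by 4 -> not a leap year

No


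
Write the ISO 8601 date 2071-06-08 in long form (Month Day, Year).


ISO 2071-06-08 parses as year=2071, month=06, day=08
Month 6 -> June

June 8, 2071


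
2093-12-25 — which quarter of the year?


Month: December (month 12)
Q1: Jan-Mar, Q2: Apr-Jun, Q3: Jul-Sep, Q4: Oct-Dec

Q4


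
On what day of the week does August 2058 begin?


Target: August 1, 2058
Anchor: Jan 1, 2058. With p = 2058 - 1 = 2057: (p + p//4 - p//100 + p//400) mod 7 = (2057 + 514 - 20 + 5) mod 7 = 2556 mod 7 = 1 -> Tuesday (Mon=0 ... Sun=6)
Days before August (Jan-Jul): 212 days
Weekday index = (1 + 212) mod 7 = 3

Thursday


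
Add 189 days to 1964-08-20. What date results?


Start: 1964-08-20, add 189 days
August 1964 has 31 days: 31 - 20 = 11 days to August 31 -> 178 left
September 1964 has 30 days -> 148 left
October 1964 has 31 days -> 117 left
November 1964 has 30 days -> 87 left
December 1964 has 31 days -> 56 left
January 1965 has 31 days -> 25 left
February 1965: 25 <= 28 -> lands on February 25

Result: 1965-02-25


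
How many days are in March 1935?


March 1935

31 days


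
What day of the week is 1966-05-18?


Date: May 18, 1966
Anchor: Jan 1, 1966. With p = 1966 - 1 = 1965: (p + p//4 - p//100 + p//400) mod 7 = (1965 + 491 - 19 + 4) mod 7 = 2441 mod 7 = 5 -> Saturday (Mon=0 ... Sun=6)
Days before May (Jan-Apr): 120; offset = 120 + 18 - 1 = 137
Weekday index = (5 + 137) mod 7 = 2

Day of the week: Wednesday


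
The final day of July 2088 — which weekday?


July 2088 has 31 days
Anchor: Jan 1, 2088. With p = 2088 - 1 = 2087: (p + p//4 - p//100 + p//400) mod 7 = (2087 + 521 - 20 + 5) mod 7 = 2593 mod 7 = 3 -> Thursday (Mon=0 ... Sun=6)
Days before July (Jan-Jun): 182; July 1 index = (3 + 182) mod 7 = 3 -> Thursday
Last day offset: 31 - 1 = 30 days
Weekday index = (3 + 30) mod 7 = 5

Saturday, July 31


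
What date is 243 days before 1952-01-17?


Start: 1952-01-17, subtract 243 days
Back 17 days from January 17 reaches December 31, 1951 -> 226 left
December 1951 has 31 days -> back to November 30, 1951 -> 195 left
November 1951 has 30 days -> back to October 31, 1951 -> 165 left
October 1951 has 31 days -> back to September 30, 1951 -> 134 left
September 1951 has 30 days -> back to August 31, 1951 -> 104 left
August 1951 has 31 days -> back to July 31, 1951 -> 73 left
July 1951 has 31 days -> back to June 30, 1951 -> 42 left
June 1951 has 30 days -> back to May 31, 1951 -> 12 left
May 1951: 31 - 12 = 19 -> lands on May 19

Result: 1951-05-19


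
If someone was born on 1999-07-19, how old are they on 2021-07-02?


Birth: 1999-07-19
Reference: 2021-07-02
Year difference: 2021 - 1999 = 22
Birthday not yet reached in 2021, subtract 1

21 years old


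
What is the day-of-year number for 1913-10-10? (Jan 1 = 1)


Date: October 10, 1913
Days in months 1 through 9: 273
Plus 10 days in October

Day of year: 283


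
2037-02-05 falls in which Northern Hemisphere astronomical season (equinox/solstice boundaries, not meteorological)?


Date: February 5
Astronomical Winter (approx.; exact equinox/solstice day varies by year): December 21 to March 19
February 5 falls within the Winter window

Winter


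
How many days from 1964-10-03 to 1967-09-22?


From 1964-10-03 to 1967-09-22
1964-10-03: days before October = 31 + 29 + 31 + 30 + 31 + 30 + 31 + 31 + 30 = 274 (1964 is a leap year); day of year = 274 + 3 = 277
1967-09-22: days before September = 31 + 28 + 31 + 30 + 31 + 30 + 31 + 31 = 243 (1967 is not a leap year); day of year = 243 + 22 = 265
Rest of 1964: 366 - 277 = 89
Full years 1965 (365), 1966 (365): 730
Total = 89 + 730 + 265 = 1084

1084 days


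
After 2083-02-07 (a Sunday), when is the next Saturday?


Current: Sunday
Target: Saturday
Days ahead: 6

Next Saturday: 2083-02-13


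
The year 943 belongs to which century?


Century = (year - 1) // 100 + 1
= (943 - 1) // 100 + 1
= 942 // 100 + 1
= 9 + 1

10th century


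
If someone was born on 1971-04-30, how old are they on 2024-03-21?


Birth: 1971-04-30
Reference: 2024-03-21
Year difference: 2024 - 1971 = 53
Birthday not yet reached in 2024, subtract 1

52 years old


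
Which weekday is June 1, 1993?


Target: June 1, 1993
Anchor: Jan 1, 1993. With p = 1993 - 1 = 1992: (p + p//4 - p//100 + p//400) mod 7 = (1992 + 498 - 19 + 4) mod 7 = 2475 mod 7 = 4 -> Friday (Mon=0 ... Sun=6)
Days before June (Jan-May): 151 days
Weekday index = (4 + 151) mod 7 = 1

Tuesday


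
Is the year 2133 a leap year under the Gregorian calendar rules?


Gregorian leap year rule: divisible by 4, but not by 100, unless also by 400.
2133 is not divisible by 4 -> not a leap year

No


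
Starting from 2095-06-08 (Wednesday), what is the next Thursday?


Current: Wednesday
Target: Thursday
Days ahead: 1

Next Thursday: 2095-06-09


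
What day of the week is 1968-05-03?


Date: May 3, 1968
Anchor: Jan 1, 1968. With p = 1968 - 1 = 1967: (p + p//4 - p//100 + p//400) mod 7 = (1967 + 491 - 19 + 4) mod 7 = 2443 mod 7 = 0 -> Monday (Mon=0 ... Sun=6)
Days before May (Jan-Apr): 121; offset = 121 + 3 - 1 = 123
Weekday index = (0 + 123) mod 7 = 4

Day of the week: Friday


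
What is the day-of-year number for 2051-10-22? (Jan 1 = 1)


Date: October 22, 2051
Days in months 1 through 9: 273
Plus 22 days in October

Day of year: 295


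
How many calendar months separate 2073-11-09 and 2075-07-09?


From November 2073 to July 2075
2 years * 12 = 24 months, minus 4 months = 20

20 months


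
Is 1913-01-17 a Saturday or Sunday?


Anchor: Jan 1, 1913. With p = 1913 - 1 = 1912: (p + p//4 - p//100 + p//400) mod 7 = (1912 + 478 - 19 + 4) mod 7 = 2375 mod 7 = 2 -> Wednesday (Mon=0 ... Sun=6)
Day of year: 17; offset = 16
Weekday index = (2 + 16) mod 7 = 4 -> Friday
Weekend days: Saturday, Sunday

No


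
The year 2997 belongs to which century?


Century = (year - 1) // 100 + 1
= (2997 - 1) // 100 + 1
= 2996 // 100 + 1
= 29 + 1

30th century


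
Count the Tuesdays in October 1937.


October 1937 has 31 days
Anchor: Jan 1, 1937. With p = 1937 - 1 = 1936: (p + p//4 - p//100 + p//400) mod 7 = (1936 + 484 - 19 + 4) mod 7 = 2405 mod 7 = 4 -> Friday (Mon=0 ... Sun=6)
Days before October (Jan-Sep): 273; October 1 index = (4 + 273) mod 7 = 4 -> Friday
First Tuesday is October 5
Tuesdays: 5, 12, 19, 26

4 Tuesdays


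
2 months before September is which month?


September is month 9
9 - 2 = 7

July


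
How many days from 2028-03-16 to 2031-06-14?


From 2028-03-16 to 2031-06-14
2028-03-16: days before March = 31 + 29 = 60 (2028 is a leap year); day of year = 60 + 16 = 76
2031-06-14: days before June = 31 + 28 + 31 + 30 + 31 = 151 (2031 is not a leap year); day of year = 151 + 14 = 165
Rest of 2028: 366 - 76 = 290
Full years 2029 (365), 2030 (365): 730
Total = 290 + 730 + 165 = 1185

1185 days


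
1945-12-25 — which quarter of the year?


Month: December (month 12)
Q1: Jan-Mar, Q2: Apr-Jun, Q3: Jul-Sep, Q4: Oct-Dec

Q4


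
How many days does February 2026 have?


February 2026 (leap year: no)

28 days


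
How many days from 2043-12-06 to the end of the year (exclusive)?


Day of year: 340 of 365
Remaining = 365 - 340

25 days


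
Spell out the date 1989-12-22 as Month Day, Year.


ISO 1989-12-22 parses as year=1989, month=12, day=22
Month 12 -> December

December 22, 1989


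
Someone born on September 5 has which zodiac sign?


Date: September 5
Conventional tropical zodiac dates: Virgo from August 23 onward; Libra starts September 23
September 5 falls within the Virgo range

Virgo


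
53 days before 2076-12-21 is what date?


Start: 2076-12-21, subtract 53 days
Back 21 days from December 21 reaches November 30, 2076 -> 32 left
November 2076 has 30 days -> back to October 31, 2076 -> 2 left
October 2076: 31 - 2 = 29 -> lands on October 29

Result: 2076-10-29


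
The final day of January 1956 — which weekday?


January 1956 has 31 days
Anchor: Jan 1, 1956. With p = 1956 - 1 = 1955: (p + p//4 - p//100 + p//400) mod 7 = (1955 + 488 - 19 + 4) mod 7 = 2428 mod 7 = 6 -> Sunday (Mon=0 ... Sun=6)
January 1 is the anchor itself -> Sunday
Last day offset: 31 - 1 = 30 days
Weekday index = (6 + 30) mod 7 = 1

Tuesday, January 31


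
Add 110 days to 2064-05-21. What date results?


Start: 2064-05-21, add 110 days
May 2064 has 31 days: 31 - 21 = 10 days to May 31 -> 100 left
June 2064 has 30 days -> 70 left
July 2064 has 31 days -> 39 left
August 2064 has 31 days -> 8 left
September 2064: 8 <= 30 -> lands on September 8

Result: 2064-09-08


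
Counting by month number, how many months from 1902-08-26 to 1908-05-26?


From August 1902 to May 1908
6 years * 12 = 72 months, minus 3 months = 69

69 months


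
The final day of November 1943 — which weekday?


November 1943 has 30 days
Anchor: Jan 1, 1943. With p = 1943 - 1 = 1942: (p + p//4 - p//100 + p//400) mod 7 = (1942 + 485 - 19 + 4) mod 7 = 2412 mod 7 = 4 -> Friday (Mon=0 ... Sun=6)
Days before November (Jan-Oct): 304; November 1 index = (4 + 304) mod 7 = 0 -> Monday
Last day offset: 30 - 1 = 29 days
Weekday index = (0 + 29) mod 7 = 1

Tuesday, November 30


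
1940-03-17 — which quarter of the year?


Month: March (month 3)
Q1: Jan-Mar, Q2: Apr-Jun, Q3: Jul-Sep, Q4: Oct-Dec

Q1


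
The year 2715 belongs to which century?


Century = (year - 1) // 100 + 1
= (2715 - 1) // 100 + 1
= 2714 // 100 + 1
= 27 + 1

28th century


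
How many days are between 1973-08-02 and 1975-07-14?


From 1973-08-02 to 1975-07-14
1973-08-02: days before August = 31 + 28 + 31 + 30 + 31 + 30 + 31 = 212 (1973 is not a leap year); day of year = 212 + 2 = 214
1975-07-14: days before July = 31 + 28 + 31 + 30 + 31 + 30 = 181 (1975 is not a leap year); day of year = 181 + 14 = 195
Rest of 1973: 365 - 214 = 151
Full years 1974 (365): 365
Total = 151 + 365 + 195 = 711

711 days


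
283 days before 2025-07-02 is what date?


Start: 2025-07-02, subtract 283 days
Back 2 days from July 2 reaches June 30, 2025 -> 281 left
June 2025 has 30 days -> back to May 31, 2025 -> 251 left
May 2025 has 31 days -> back to April 30, 2025 -> 220 left
April 2025 has 30 days -> back to March 31, 2025 -> 190 left
March 2025 has 31 days -> back to February 28, 2025 -> 159 left
February 2025 has 28 days -> back to January 31, 2025 -> 131 left
January 2025 has 31 days -> back to December 31, 2024 -> 100 left
December 2024 has 31 days -> back to November 30, 2024 -> 69 left
November 2024 has 30 days -> back to October 31, 2024 -> 39 left
October 2024 has 31 days -> back to September 30, 2024 -> 8 left
September 2024: 30 - 8 = 22 -> lands on September 22

Result: 2024-09-22


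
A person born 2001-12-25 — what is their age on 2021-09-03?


Birth: 2001-12-25
Reference: 2021-09-03
Year difference: 2021 - 2001 = 20
Birthday not yet reached in 2021, subtract 1

19 years old


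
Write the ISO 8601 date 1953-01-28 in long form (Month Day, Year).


ISO 1953-01-28 parses as year=1953, month=01, day=28
Month 1 -> January

January 28, 1953


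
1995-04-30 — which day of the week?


Date: April 30, 1995
Anchor: Jan 1, 1995. With p = 1995 - 1 = 1994: (p + p//4 - p//100 + p//400) mod 7 = (1994 + 498 - 19 + 4) mod 7 = 2477 mod 7 = 6 -> Sunday (Mon=0 ... Sun=6)
Days before April (Jan-Mar): 90; offset = 90 + 30 - 1 = 119
Weekday index = (6 + 119) mod 7 = 6

Day of the week: Sunday


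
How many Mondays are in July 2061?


July 2061 has 31 days
Anchor: Jan 1, 2061. With p = 2061 - 1 = 2060: (p + p//4 - p//100 + p//400) mod 7 = (2060 + 515 - 20 + 5) mod 7 = 2560 mod 7 = 5 -> Saturday (Mon=0 ... Sun=6)
Days before July (Jan-Jun): 181; July 1 index = (5 + 181) mod 7 = 4 -> Friday
First Monday is July 4
Mondays: 4, 11, 18, 25

4 Mondays


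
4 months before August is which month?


August is month 8
8 - 4 = 4

April


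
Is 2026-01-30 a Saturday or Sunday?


Anchor: Jan 1, 2026. With p = 2026 - 1 = 2025: (p + p//4 - p//100 + p//400) mod 7 = (2025 + 506 - 20 + 5) mod 7 = 2516 mod 7 = 3 -> Thursday (Mon=0 ... Sun=6)
Day of year: 30; offset = 29
Weekday index = (3 + 29) mod 7 = 4 -> Friday
Weekend days: Saturday, Sunday

No


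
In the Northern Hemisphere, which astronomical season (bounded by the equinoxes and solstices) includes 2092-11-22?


Date: November 22
Astronomical Autumn (approx.; exact equinox/solstice day varies by year): September 22 to December 20
November 22 falls within the Autumn window

Autumn


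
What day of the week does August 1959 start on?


Target: August 1, 1959
Anchor: Jan 1, 1959. With p = 1959 - 1 = 1958: (p + p//4 - p//100 + p//400) mod 7 = (1958 + 489 - 19 + 4) mod 7 = 2432 mod 7 = 3 -> Thursday (Mon=0 ... Sun=6)
Days before August (Jan-Jul): 212 days
Weekday index = (3 + 212) mod 7 = 5

Saturday


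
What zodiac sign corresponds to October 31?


Date: October 31
Conventional tropical zodiac dates: Scorpio from October 23 onward; Sagittarius starts November 22
October 31 falls within the Scorpio range

Scorpio


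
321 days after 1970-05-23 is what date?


Start: 1970-05-23, add 321 days
May 1970 has 31 days: 31 - 23 = 8 days to May 31 -> 313 left
June 1970 has 30 days -> 283 left
July 1970 has 31 days -> 252 left
August 1970 has 31 days -> 221 left
September 1970 has 30 days -> 191 left
October 1970 has 31 days -> 160 left
November 1970 has 30 days -> 130 left
December 1970 has 31 days -> 99 left
January 1971 has 31 days -> 68 left
February 1971 has 28 days -> 40 left
March 1971 has 31 days -> 9 left
April 1971: 9 <= 30 -> lands on April 9

Result: 1971-04-09


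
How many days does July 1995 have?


July 1995

31 days


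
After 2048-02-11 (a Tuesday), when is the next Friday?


Current: Tuesday
Target: Friday
Days ahead: 3

Next Friday: 2048-02-14


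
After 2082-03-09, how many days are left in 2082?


Day of year: 68 of 365
Remaining = 365 - 68

297 days


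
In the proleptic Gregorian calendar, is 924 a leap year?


Gregorian leap year rule: divisible by 4, but not by 100, unless also by 400.
924 is divisible by 4 but not 100 -> leap year

Yes


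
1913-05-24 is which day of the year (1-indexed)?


Date: May 24, 1913
Days in months 1 through 4: 120
Plus 24 days in May

Day of year: 144


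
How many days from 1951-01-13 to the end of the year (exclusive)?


Day of year: 13 of 365
Remaining = 365 - 13

352 days


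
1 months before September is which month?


September is month 9
9 - 1 = 8

August


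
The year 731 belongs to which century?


Century = (year - 1) // 100 + 1
= (731 - 1) // 100 + 1
= 730 // 100 + 1
= 7 + 1

8th century
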